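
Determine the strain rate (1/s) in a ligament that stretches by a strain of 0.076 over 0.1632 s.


strain_rate = delta_strain / delta_t
strain_rate = 0.076 / 0.1632
strain_rate = 0.4657


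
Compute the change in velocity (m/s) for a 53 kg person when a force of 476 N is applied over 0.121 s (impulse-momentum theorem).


J = F * dt = 476 * 0.121 = 57.5960 N*s
delta_v = J / m
delta_v = 57.5960 / 53
delta_v = 1.0867


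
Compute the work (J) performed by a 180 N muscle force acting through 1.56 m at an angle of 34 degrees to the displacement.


W = F * d * cos(theta)
theta = 34 deg = 0.5934 rad
cos(theta) = 0.8290
W = 180 * 1.56 * 0.8290
W = 232.7938


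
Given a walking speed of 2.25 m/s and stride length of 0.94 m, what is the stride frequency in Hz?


f = v / stride_length
f = 2.25 / 0.94
f = 2.3936


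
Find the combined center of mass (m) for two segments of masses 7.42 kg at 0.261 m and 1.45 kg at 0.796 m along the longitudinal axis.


COM = (m1*x1 + m2*x2) / (m1 + m2)
COM = (7.42*0.261 + 1.45*0.796) / (7.42 + 1.45)
Numerator = 3.0908
Denominator = 8.8700
COM = 0.3485


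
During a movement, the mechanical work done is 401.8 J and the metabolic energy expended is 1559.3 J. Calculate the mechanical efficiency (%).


eta = (W_mech / E_meta) * 100
eta = (401.8 / 1559.3) * 100
ratio = 0.2577
eta = 25.7680


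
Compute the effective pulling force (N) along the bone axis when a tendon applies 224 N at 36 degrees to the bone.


F_eff = F_tendon * cos(theta)
theta = 36 deg = 0.6283 rad
cos(theta) = 0.8090
F_eff = 224 * 0.8090
F_eff = 181.2198


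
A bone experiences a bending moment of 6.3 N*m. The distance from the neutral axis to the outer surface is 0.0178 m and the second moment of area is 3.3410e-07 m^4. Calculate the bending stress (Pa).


sigma = M * c / I
sigma = 6.3 * 0.0178 / 3.3410e-07
M * c = 0.1121
sigma = 335648.0096


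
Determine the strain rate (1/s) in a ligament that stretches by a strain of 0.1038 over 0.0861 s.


strain_rate = delta_strain / delta_t
strain_rate = 0.1038 / 0.0861
strain_rate = 1.2056


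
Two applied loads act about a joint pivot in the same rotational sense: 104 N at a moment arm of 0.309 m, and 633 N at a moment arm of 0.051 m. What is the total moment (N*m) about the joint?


M = F1 * d1 + F2 * d2
M = 104 * 0.309 + 633 * 0.051
M = 32.1360 + 32.2830
M = 64.4190


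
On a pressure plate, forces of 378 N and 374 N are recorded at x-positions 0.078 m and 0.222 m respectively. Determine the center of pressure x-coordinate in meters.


COP_x = (F1*x1 + F2*x2) / (F1 + F2)
COP_x = (378*0.078 + 374*0.222) / (378 + 374)
Numerator = 112.5120
Denominator = 752
COP_x = 0.1496


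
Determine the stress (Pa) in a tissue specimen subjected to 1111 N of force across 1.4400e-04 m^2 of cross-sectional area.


stress = F / A
stress = 1111 / 1.4400e-04
stress = 7.7153e+06


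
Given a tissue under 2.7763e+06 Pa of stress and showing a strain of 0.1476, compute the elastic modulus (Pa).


E = stress / strain
E = 2.7763e+06 / 0.1476
E = 1.8810e+07


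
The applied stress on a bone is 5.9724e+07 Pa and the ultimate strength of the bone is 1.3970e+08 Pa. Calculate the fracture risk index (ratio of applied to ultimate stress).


FRI = applied / ultimate
FRI = 5.9724e+07 / 1.3970e+08
FRI = 0.4275


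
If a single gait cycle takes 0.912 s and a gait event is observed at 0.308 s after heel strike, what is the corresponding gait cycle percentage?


pct = (event_time / cycle_time) * 100
pct = (0.308 / 0.912) * 100
ratio = 0.3377
pct = 33.7719


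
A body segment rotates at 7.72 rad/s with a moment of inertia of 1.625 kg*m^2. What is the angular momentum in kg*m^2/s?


L = I * omega
L = 1.625 * 7.72
L = 12.5450


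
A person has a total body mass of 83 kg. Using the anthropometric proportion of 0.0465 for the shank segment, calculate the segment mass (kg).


m_segment = body_mass * fraction
m_segment = 83 * 0.0465
m_segment = 3.8595


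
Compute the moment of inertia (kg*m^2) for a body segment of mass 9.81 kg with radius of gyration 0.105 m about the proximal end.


I = m * k^2
I = 9.81 * 0.105^2
k^2 = 0.0110
I = 0.1082


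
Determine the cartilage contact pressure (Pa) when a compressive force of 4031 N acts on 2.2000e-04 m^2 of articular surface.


P = F / A
P = 4031 / 2.2000e-04
P = 1.8323e+07


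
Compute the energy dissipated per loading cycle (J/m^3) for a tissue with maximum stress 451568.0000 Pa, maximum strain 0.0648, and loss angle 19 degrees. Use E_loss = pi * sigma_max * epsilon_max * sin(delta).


E_loss = pi * sigma_max * epsilon_max * sin(delta)
delta = 19 deg = 0.3316 rad
sin(delta) = 0.3256
E_loss = pi * 451568.0000 * 0.0648 * 0.3256
E_loss = 29928.8448


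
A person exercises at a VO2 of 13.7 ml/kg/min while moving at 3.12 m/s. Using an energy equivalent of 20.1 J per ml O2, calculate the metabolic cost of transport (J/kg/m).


Power per kg = VO2 * 20.1 / 60
Power per kg = 13.7 * 20.1 / 60 = 4.5895 W/kg
Cost = power_per_kg / speed
Cost = 4.5895 / 3.12
Cost = 1.4710


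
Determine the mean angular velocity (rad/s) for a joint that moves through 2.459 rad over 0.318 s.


omega = delta_theta / delta_t
omega = 2.459 / 0.318
omega = 7.7327


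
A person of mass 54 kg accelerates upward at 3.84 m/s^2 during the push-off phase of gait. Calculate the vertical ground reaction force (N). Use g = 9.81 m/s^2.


GRF = m * (g + a)
GRF = 54 * (9.81 + 3.84)
GRF = 54 * 13.6500
GRF = 737.1000


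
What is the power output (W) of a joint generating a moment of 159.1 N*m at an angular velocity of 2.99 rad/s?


P = M * omega
P = 159.1 * 2.99
P = 475.7090


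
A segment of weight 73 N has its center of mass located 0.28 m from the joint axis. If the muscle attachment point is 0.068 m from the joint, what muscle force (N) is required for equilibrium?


F_muscle = W * d_load / d_muscle
F_muscle = 73 * 0.28 / 0.068
Numerator = 20.4400
F_muscle = 300.5882


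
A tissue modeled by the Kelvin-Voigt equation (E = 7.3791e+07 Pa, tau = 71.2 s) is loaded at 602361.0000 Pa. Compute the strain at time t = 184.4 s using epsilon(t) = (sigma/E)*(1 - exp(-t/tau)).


epsilon(t) = (sigma/E) * (1 - exp(-t/tau))
sigma/E = 602361.0000 / 7.3791e+07 = 0.0082
exp(-t/tau) = exp(-184.4 / 71.2) = 0.0750
epsilon = 0.0082 * (1 - 0.0750)
epsilon = 0.0076


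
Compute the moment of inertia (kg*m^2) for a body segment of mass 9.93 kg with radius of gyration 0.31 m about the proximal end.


I = m * k^2
I = 9.93 * 0.31^2
k^2 = 0.0961
I = 0.9543


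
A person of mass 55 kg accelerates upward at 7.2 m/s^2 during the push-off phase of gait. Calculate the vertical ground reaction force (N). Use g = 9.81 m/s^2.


GRF = m * (g + a)
GRF = 55 * (9.81 + 7.2)
GRF = 55 * 17.0100
GRF = 935.5500


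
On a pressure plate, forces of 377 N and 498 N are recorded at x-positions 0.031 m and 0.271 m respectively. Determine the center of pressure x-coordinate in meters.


COP_x = (F1*x1 + F2*x2) / (F1 + F2)
COP_x = (377*0.031 + 498*0.271) / (377 + 498)
Numerator = 146.6450
Denominator = 875
COP_x = 0.1676


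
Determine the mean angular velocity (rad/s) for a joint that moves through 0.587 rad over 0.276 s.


omega = delta_theta / delta_t
omega = 0.587 / 0.276
omega = 2.1268


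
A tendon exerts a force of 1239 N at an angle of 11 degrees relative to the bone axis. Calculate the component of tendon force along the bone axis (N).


F_eff = F_tendon * cos(theta)
theta = 11 deg = 0.1920 rad
cos(theta) = 0.9816
F_eff = 1239 * 0.9816
F_eff = 1216.2361


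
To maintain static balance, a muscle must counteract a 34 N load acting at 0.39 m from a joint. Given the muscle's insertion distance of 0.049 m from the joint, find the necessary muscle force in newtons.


F_muscle = W * d_load / d_muscle
F_muscle = 34 * 0.39 / 0.049
Numerator = 13.2600
F_muscle = 270.6122


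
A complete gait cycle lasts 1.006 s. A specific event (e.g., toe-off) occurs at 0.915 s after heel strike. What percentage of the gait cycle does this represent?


pct = (event_time / cycle_time) * 100
pct = (0.915 / 1.006) * 100
ratio = 0.9095
pct = 90.9543


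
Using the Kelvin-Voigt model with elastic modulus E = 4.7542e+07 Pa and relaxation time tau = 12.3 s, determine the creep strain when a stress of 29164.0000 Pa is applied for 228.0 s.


epsilon(t) = (sigma/E) * (1 - exp(-t/tau))
sigma/E = 29164.0000 / 4.7542e+07 = 6.1344e-04
exp(-t/tau) = exp(-228.0 / 12.3) = 8.9056e-09
epsilon = 6.1344e-04 * (1 - 8.9056e-09)
epsilon = 6.1344e-04


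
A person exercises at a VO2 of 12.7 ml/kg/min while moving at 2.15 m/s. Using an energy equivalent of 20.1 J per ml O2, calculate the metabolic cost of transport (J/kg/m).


Power per kg = VO2 * 20.1 / 60
Power per kg = 12.7 * 20.1 / 60 = 4.2545 W/kg
Cost = power_per_kg / speed
Cost = 4.2545 / 2.15
Cost = 1.9788


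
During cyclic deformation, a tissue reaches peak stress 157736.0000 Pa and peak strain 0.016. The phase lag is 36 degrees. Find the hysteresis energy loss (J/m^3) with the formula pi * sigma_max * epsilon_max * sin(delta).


E_loss = pi * sigma_max * epsilon_max * sin(delta)
delta = 36 deg = 0.6283 rad
sin(delta) = 0.5878
E_loss = pi * 157736.0000 * 0.016 * 0.5878
E_loss = 4660.3589


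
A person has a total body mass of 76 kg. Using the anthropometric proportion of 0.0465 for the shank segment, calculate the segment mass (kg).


m_segment = body_mass * fraction
m_segment = 76 * 0.0465
m_segment = 3.5340


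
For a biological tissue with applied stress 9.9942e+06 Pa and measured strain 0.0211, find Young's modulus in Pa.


E = stress / strain
E = 9.9942e+06 / 0.0211
E = 4.7366e+08


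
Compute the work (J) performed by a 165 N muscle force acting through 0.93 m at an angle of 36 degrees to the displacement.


W = F * d * cos(theta)
theta = 36 deg = 0.6283 rad
cos(theta) = 0.8090
W = 165 * 0.93 * 0.8090
W = 124.1437


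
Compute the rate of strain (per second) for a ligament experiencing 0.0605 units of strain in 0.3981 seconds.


strain_rate = delta_strain / delta_t
strain_rate = 0.0605 / 0.3981
strain_rate = 0.1520


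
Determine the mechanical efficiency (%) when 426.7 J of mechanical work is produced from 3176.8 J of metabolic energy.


eta = (W_mech / E_meta) * 100
eta = (426.7 / 3176.8) * 100
ratio = 0.1343
eta = 13.4318


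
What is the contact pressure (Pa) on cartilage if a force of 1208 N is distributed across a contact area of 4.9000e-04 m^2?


P = F / A
P = 1208 / 4.9000e-04
P = 2.4653e+06


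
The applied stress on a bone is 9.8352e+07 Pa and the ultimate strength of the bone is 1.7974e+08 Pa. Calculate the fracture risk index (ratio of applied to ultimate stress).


FRI = applied / ultimate
FRI = 9.8352e+07 / 1.7974e+08
FRI = 0.5472


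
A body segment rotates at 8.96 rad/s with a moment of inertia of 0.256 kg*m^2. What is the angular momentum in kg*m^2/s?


L = I * omega
L = 0.256 * 8.96
L = 2.2938


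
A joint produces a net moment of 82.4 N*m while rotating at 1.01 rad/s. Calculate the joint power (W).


P = M * omega
P = 82.4 * 1.01
P = 83.2240


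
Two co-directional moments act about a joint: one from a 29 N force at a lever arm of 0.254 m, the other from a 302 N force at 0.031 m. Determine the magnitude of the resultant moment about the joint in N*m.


M = F1 * d1 + F2 * d2
M = 29 * 0.254 + 302 * 0.031
M = 7.3660 + 9.3620
M = 16.7280


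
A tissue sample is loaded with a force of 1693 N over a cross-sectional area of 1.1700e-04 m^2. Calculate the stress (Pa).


stress = F / A
stress = 1693 / 1.1700e-04
stress = 1.4470e+07


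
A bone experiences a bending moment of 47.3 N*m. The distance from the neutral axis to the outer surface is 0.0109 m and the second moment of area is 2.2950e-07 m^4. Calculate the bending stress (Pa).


sigma = M * c / I
sigma = 47.3 * 0.0109 / 2.2950e-07
M * c = 0.5156
sigma = 2.2465e+06


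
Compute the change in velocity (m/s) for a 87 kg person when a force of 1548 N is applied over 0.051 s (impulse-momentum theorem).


J = F * dt = 1548 * 0.051 = 78.9480 N*s
delta_v = J / m
delta_v = 78.9480 / 87
delta_v = 0.9074


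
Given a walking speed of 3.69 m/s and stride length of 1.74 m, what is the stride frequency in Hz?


f = v / stride_length
f = 3.69 / 1.74
f = 2.1207


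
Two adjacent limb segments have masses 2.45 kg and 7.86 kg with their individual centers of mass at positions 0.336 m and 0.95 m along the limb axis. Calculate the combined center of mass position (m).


COM = (m1*x1 + m2*x2) / (m1 + m2)
COM = (2.45*0.336 + 7.86*0.95) / (2.45 + 7.86)
Numerator = 8.2902
Denominator = 10.3100
COM = 0.8041


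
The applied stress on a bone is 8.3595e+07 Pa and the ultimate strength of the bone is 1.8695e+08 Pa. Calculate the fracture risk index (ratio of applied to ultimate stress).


FRI = applied / ultimate
FRI = 8.3595e+07 / 1.8695e+08
FRI = 0.4472


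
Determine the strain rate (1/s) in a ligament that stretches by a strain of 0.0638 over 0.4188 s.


strain_rate = delta_strain / delta_t
strain_rate = 0.0638 / 0.4188
strain_rate = 0.1523


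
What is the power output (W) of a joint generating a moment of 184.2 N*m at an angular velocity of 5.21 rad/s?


P = M * omega
P = 184.2 * 5.21
P = 959.6820


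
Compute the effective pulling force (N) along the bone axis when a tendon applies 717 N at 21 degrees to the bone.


F_eff = F_tendon * cos(theta)
theta = 21 deg = 0.3665 rad
cos(theta) = 0.9336
F_eff = 717 * 0.9336
F_eff = 669.3772


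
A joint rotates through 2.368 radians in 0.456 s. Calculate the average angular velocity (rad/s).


omega = delta_theta / delta_t
omega = 2.368 / 0.456
omega = 5.1930


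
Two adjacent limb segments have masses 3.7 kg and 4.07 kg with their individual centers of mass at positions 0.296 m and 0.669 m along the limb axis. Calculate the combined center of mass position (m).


COM = (m1*x1 + m2*x2) / (m1 + m2)
COM = (3.7*0.296 + 4.07*0.669) / (3.7 + 4.07)
Numerator = 3.8180
Denominator = 7.7700
COM = 0.4914


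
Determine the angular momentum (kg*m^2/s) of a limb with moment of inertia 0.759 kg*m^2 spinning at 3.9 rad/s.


L = I * omega
L = 0.759 * 3.9
L = 2.9601


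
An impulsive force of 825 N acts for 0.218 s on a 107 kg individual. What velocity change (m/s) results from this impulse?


J = F * dt = 825 * 0.218 = 179.8500 N*s
delta_v = J / m
delta_v = 179.8500 / 107
delta_v = 1.6808


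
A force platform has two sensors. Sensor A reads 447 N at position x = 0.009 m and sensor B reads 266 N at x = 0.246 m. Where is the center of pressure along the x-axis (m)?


COP_x = (F1*x1 + F2*x2) / (F1 + F2)
COP_x = (447*0.009 + 266*0.246) / (447 + 266)
Numerator = 69.4590
Denominator = 713
COP_x = 0.0974


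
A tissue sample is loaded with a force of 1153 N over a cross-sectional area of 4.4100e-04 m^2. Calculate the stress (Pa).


stress = F / A
stress = 1153 / 4.4100e-04
stress = 2.6145e+06


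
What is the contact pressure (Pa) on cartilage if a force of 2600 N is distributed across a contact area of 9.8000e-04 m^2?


P = F / A
P = 2600 / 9.8000e-04
P = 2.6531e+06


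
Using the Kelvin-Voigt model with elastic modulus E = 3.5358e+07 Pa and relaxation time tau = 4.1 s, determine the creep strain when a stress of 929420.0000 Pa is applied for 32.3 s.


epsilon(t) = (sigma/E) * (1 - exp(-t/tau))
sigma/E = 929420.0000 / 3.5358e+07 = 0.0263
exp(-t/tau) = exp(-32.3 / 4.1) = 3.7897e-04
epsilon = 0.0263 * (1 - 3.7897e-04)
epsilon = 0.0263


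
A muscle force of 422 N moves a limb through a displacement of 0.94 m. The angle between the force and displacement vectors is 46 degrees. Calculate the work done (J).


W = F * d * cos(theta)
theta = 46 deg = 0.8029 rad
cos(theta) = 0.6947
W = 422 * 0.94 * 0.6947
W = 275.5571


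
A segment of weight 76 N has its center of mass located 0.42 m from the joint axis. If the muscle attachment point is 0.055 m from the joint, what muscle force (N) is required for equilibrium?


F_muscle = W * d_load / d_muscle
F_muscle = 76 * 0.42 / 0.055
Numerator = 31.9200
F_muscle = 580.3636


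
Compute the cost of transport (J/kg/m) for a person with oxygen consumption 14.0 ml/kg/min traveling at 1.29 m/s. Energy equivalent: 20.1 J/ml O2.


Power per kg = VO2 * 20.1 / 60
Power per kg = 14.0 * 20.1 / 60 = 4.6900 W/kg
Cost = power_per_kg / speed
Cost = 4.6900 / 1.29
Cost = 3.6357


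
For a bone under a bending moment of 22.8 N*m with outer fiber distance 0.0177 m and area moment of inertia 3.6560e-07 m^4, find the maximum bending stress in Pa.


sigma = M * c / I
sigma = 22.8 * 0.0177 / 3.6560e-07
M * c = 0.4036
sigma = 1.1038e+06


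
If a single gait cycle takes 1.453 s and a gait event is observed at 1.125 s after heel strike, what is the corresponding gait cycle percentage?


pct = (event_time / cycle_time) * 100
pct = (1.125 / 1.453) * 100
ratio = 0.7743
pct = 77.4260


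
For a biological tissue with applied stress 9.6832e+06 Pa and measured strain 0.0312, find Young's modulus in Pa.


E = stress / strain
E = 9.6832e+06 / 0.0312
E = 3.1036e+08


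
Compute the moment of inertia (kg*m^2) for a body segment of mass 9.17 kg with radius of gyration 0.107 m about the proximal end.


I = m * k^2
I = 9.17 * 0.107^2
k^2 = 0.0114
I = 0.1050


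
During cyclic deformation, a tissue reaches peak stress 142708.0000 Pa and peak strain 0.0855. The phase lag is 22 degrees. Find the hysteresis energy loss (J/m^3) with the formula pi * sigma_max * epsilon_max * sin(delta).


E_loss = pi * sigma_max * epsilon_max * sin(delta)
delta = 22 deg = 0.3840 rad
sin(delta) = 0.3746
E_loss = pi * 142708.0000 * 0.0855 * 0.3746
E_loss = 14359.5134


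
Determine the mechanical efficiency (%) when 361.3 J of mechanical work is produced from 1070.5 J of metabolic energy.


eta = (W_mech / E_meta) * 100
eta = (361.3 / 1070.5) * 100
ratio = 0.3375
eta = 33.7506


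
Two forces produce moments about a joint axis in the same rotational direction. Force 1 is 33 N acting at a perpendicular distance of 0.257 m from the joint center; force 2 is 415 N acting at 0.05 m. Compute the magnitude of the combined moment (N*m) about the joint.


M = F1 * d1 + F2 * d2
M = 33 * 0.257 + 415 * 0.05
M = 8.4810 + 20.7500
M = 29.2310


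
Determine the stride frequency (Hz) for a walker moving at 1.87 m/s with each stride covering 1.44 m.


f = v / stride_length
f = 1.87 / 1.44
f = 1.2986


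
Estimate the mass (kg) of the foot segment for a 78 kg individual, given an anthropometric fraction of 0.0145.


m_segment = body_mass * fraction
m_segment = 78 * 0.0145
m_segment = 1.1310


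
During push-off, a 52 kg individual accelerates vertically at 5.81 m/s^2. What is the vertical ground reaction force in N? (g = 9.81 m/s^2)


GRF = m * (g + a)
GRF = 52 * (9.81 + 5.81)
GRF = 52 * 15.6200
GRF = 812.2400


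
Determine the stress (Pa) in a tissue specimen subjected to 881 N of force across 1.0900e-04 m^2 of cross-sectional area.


stress = F / A
stress = 881 / 1.0900e-04
stress = 8.0826e+06


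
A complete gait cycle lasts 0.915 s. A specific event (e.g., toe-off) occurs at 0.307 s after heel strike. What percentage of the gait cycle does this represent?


pct = (event_time / cycle_time) * 100
pct = (0.307 / 0.915) * 100
ratio = 0.3355
pct = 33.5519


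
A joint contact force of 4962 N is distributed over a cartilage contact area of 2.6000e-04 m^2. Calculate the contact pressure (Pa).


P = F / A
P = 4962 / 2.6000e-04
P = 1.9085e+07


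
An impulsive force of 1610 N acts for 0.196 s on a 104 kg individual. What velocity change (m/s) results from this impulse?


J = F * dt = 1610 * 0.196 = 315.5600 N*s
delta_v = J / m
delta_v = 315.5600 / 104
delta_v = 3.0342


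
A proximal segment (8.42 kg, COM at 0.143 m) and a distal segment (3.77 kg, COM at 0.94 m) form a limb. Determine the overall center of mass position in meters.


COM = (m1*x1 + m2*x2) / (m1 + m2)
COM = (8.42*0.143 + 3.77*0.94) / (8.42 + 3.77)
Numerator = 4.7479
Denominator = 12.1900
COM = 0.3895


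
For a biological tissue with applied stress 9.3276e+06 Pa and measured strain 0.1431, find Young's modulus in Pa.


E = stress / strain
E = 9.3276e+06 / 0.1431
E = 6.5182e+07


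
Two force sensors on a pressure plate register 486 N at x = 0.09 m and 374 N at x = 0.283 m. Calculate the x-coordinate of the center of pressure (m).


COP_x = (F1*x1 + F2*x2) / (F1 + F2)
COP_x = (486*0.09 + 374*0.283) / (486 + 374)
Numerator = 149.5820
Denominator = 860
COP_x = 0.1739


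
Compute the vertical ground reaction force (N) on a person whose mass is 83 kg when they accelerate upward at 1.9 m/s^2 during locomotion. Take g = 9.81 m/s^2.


GRF = m * (g + a)
GRF = 83 * (9.81 + 1.9)
GRF = 83 * 11.7100
GRF = 971.9300


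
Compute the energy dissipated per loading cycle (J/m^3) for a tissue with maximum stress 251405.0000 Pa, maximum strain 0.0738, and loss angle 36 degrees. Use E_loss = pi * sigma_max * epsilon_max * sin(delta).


E_loss = pi * sigma_max * epsilon_max * sin(delta)
delta = 36 deg = 0.6283 rad
sin(delta) = 0.5878
E_loss = pi * 251405.0000 * 0.0738 * 0.5878
E_loss = 34260.9050


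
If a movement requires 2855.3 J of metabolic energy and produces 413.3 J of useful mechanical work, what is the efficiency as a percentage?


eta = (W_mech / E_meta) * 100
eta = (413.3 / 2855.3) * 100
ratio = 0.1447
eta = 14.4748


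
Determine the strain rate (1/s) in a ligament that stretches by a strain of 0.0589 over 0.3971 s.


strain_rate = delta_strain / delta_t
strain_rate = 0.0589 / 0.3971
strain_rate = 0.1483


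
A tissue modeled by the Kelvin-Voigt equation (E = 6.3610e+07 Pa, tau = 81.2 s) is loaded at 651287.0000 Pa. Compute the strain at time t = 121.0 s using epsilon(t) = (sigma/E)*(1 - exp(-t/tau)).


epsilon(t) = (sigma/E) * (1 - exp(-t/tau))
sigma/E = 651287.0000 / 6.3610e+07 = 0.0102
exp(-t/tau) = exp(-121.0 / 81.2) = 0.2253
epsilon = 0.0102 * (1 - 0.2253)
epsilon = 0.0079


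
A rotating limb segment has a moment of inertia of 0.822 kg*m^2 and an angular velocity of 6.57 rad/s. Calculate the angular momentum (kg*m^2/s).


L = I * omega
L = 0.822 * 6.57
L = 5.4005


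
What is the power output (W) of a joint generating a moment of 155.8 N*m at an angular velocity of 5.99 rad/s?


P = M * omega
P = 155.8 * 5.99
P = 933.2420


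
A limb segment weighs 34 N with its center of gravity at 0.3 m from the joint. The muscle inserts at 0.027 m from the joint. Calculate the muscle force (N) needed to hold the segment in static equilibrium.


F_muscle = W * d_load / d_muscle
F_muscle = 34 * 0.3 / 0.027
Numerator = 10.2000
F_muscle = 377.7778


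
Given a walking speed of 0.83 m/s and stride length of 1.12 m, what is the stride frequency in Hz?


f = v / stride_length
f = 0.83 / 1.12
f = 0.7411


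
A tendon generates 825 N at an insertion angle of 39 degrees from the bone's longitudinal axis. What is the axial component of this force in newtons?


F_eff = F_tendon * cos(theta)
theta = 39 deg = 0.6807 rad
cos(theta) = 0.7771
F_eff = 825 * 0.7771
F_eff = 641.1454


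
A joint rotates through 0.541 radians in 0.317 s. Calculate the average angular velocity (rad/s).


omega = delta_theta / delta_t
omega = 0.541 / 0.317
omega = 1.7066


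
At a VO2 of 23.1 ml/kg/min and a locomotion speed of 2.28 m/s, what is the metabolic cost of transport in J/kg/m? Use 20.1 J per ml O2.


Power per kg = VO2 * 20.1 / 60
Power per kg = 23.1 * 20.1 / 60 = 7.7385 W/kg
Cost = power_per_kg / speed
Cost = 7.7385 / 2.28
Cost = 3.3941


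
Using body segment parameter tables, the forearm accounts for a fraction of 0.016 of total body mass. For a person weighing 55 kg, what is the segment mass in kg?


m_segment = body_mass * fraction
m_segment = 55 * 0.016
m_segment = 0.8800


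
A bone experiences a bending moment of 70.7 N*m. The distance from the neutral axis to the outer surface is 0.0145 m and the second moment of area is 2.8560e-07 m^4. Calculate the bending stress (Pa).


sigma = M * c / I
sigma = 70.7 * 0.0145 / 2.8560e-07
M * c = 1.0252
sigma = 3.5895e+06


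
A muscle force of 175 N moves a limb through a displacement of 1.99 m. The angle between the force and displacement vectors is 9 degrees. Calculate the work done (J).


W = F * d * cos(theta)
theta = 9 deg = 0.1571 rad
cos(theta) = 0.9877
W = 175 * 1.99 * 0.9877
W = 343.9625


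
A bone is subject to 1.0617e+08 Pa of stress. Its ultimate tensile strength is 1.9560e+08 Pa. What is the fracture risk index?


FRI = applied / ultimate
FRI = 1.0617e+08 / 1.9560e+08
FRI = 0.5428


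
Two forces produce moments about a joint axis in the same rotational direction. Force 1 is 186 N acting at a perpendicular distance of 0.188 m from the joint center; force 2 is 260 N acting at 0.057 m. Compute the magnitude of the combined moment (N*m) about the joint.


M = F1 * d1 + F2 * d2
M = 186 * 0.188 + 260 * 0.057
M = 34.9680 + 14.8200
M = 49.7880


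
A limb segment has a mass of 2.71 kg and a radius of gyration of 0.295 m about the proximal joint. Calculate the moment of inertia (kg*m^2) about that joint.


I = m * k^2
I = 2.71 * 0.295^2
k^2 = 0.0870
I = 0.2358


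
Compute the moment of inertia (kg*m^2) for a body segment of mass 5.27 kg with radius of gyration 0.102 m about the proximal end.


I = m * k^2
I = 5.27 * 0.102^2
k^2 = 0.0104
I = 0.0548


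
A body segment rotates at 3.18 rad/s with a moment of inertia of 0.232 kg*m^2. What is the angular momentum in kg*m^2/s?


L = I * omega
L = 0.232 * 3.18
L = 0.7378


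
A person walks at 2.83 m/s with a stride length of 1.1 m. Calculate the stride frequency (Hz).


f = v / stride_length
f = 2.83 / 1.1
f = 2.5727


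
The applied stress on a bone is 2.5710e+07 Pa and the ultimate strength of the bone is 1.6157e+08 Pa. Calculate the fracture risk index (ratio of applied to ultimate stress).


FRI = applied / ultimate
FRI = 2.5710e+07 / 1.6157e+08
FRI = 0.1591


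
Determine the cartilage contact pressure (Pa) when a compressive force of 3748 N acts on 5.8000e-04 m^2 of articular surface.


P = F / A
P = 3748 / 5.8000e-04
P = 6.4621e+06


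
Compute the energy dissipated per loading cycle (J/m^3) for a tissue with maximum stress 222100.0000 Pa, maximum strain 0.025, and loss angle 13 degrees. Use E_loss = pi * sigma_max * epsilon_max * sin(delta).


E_loss = pi * sigma_max * epsilon_max * sin(delta)
delta = 13 deg = 0.2269 rad
sin(delta) = 0.2250
E_loss = pi * 222100.0000 * 0.025 * 0.2250
E_loss = 3923.9772


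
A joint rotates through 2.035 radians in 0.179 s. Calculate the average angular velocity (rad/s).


omega = delta_theta / delta_t
omega = 2.035 / 0.179
omega = 11.3687


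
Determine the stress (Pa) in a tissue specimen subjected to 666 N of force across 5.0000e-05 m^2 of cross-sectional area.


stress = F / A
stress = 666 / 5.0000e-05
stress = 1.3320e+07


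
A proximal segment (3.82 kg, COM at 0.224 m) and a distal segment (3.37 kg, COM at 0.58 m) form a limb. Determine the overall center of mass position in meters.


COM = (m1*x1 + m2*x2) / (m1 + m2)
COM = (3.82*0.224 + 3.37*0.58) / (3.82 + 3.37)
Numerator = 2.8103
Denominator = 7.1900
COM = 0.3909


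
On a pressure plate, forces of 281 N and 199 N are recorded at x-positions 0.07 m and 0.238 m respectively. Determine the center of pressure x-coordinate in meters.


COP_x = (F1*x1 + F2*x2) / (F1 + F2)
COP_x = (281*0.07 + 199*0.238) / (281 + 199)
Numerator = 67.0320
Denominator = 480
COP_x = 0.1396


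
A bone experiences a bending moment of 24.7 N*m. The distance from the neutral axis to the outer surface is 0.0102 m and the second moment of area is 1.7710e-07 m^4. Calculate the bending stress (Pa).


sigma = M * c / I
sigma = 24.7 * 0.0102 / 1.7710e-07
M * c = 0.2519
sigma = 1.4226e+06


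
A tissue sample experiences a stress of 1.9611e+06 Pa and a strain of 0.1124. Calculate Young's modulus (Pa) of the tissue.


E = stress / strain
E = 1.9611e+06 / 0.1124
E = 1.7448e+07


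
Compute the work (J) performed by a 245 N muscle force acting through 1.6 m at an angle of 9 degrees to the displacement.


W = F * d * cos(theta)
theta = 9 deg = 0.1571 rad
cos(theta) = 0.9877
W = 245 * 1.6 * 0.9877
W = 387.1738


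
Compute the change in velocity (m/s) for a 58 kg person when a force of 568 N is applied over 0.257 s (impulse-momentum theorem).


J = F * dt = 568 * 0.257 = 145.9760 N*s
delta_v = J / m
delta_v = 145.9760 / 58
delta_v = 2.5168


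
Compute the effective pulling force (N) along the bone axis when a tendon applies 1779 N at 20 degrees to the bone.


F_eff = F_tendon * cos(theta)
theta = 20 deg = 0.3491 rad
cos(theta) = 0.9397
F_eff = 1779 * 0.9397
F_eff = 1671.7132


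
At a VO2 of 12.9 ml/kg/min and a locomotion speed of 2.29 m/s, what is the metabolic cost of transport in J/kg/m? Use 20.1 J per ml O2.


Power per kg = VO2 * 20.1 / 60
Power per kg = 12.9 * 20.1 / 60 = 4.3215 W/kg
Cost = power_per_kg / speed
Cost = 4.3215 / 2.29
Cost = 1.8871


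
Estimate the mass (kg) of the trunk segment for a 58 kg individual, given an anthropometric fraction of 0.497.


m_segment = body_mass * fraction
m_segment = 58 * 0.497
m_segment = 28.8260


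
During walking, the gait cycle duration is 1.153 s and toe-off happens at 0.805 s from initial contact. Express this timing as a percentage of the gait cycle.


pct = (event_time / cycle_time) * 100
pct = (0.805 / 1.153) * 100
ratio = 0.6982
pct = 69.8179


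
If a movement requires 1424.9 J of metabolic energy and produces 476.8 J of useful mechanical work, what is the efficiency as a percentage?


eta = (W_mech / E_meta) * 100
eta = (476.8 / 1424.9) * 100
ratio = 0.3346
eta = 33.4620


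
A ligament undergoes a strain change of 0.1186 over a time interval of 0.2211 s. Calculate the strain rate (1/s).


strain_rate = delta_strain / delta_t
strain_rate = 0.1186 / 0.2211
strain_rate = 0.5364


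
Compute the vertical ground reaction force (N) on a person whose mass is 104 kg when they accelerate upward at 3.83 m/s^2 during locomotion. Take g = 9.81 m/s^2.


GRF = m * (g + a)
GRF = 104 * (9.81 + 3.83)
GRF = 104 * 13.6400
GRF = 1418.5600


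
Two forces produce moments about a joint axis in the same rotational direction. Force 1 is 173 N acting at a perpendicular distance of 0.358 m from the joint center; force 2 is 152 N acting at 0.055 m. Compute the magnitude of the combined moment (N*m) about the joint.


M = F1 * d1 + F2 * d2
M = 173 * 0.358 + 152 * 0.055
M = 61.9340 + 8.3600
M = 70.2940


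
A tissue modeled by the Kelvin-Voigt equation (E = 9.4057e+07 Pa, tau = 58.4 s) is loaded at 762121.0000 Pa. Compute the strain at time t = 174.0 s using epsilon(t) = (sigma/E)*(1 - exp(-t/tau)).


epsilon(t) = (sigma/E) * (1 - exp(-t/tau))
sigma/E = 762121.0000 / 9.4057e+07 = 0.0081
exp(-t/tau) = exp(-174.0 / 58.4) = 0.0508
epsilon = 0.0081 * (1 - 0.0508)
epsilon = 0.0077


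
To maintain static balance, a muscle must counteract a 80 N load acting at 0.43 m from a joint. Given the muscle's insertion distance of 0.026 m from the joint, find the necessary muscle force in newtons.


F_muscle = W * d_load / d_muscle
F_muscle = 80 * 0.43 / 0.026
Numerator = 34.4000
F_muscle = 1323.0769


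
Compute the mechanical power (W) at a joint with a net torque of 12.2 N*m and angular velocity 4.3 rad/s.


P = M * omega
P = 12.2 * 4.3
P = 52.4600


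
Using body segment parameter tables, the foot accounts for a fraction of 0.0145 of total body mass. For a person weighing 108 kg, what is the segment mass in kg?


m_segment = body_mass * fraction
m_segment = 108 * 0.0145
m_segment = 1.5660


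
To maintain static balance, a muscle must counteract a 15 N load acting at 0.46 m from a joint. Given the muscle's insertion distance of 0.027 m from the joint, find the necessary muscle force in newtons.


F_muscle = W * d_load / d_muscle
F_muscle = 15 * 0.46 / 0.027
Numerator = 6.9000
F_muscle = 255.5556


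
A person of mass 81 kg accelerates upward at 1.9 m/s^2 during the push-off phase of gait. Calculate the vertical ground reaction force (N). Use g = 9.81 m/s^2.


GRF = m * (g + a)
GRF = 81 * (9.81 + 1.9)
GRF = 81 * 11.7100
GRF = 948.5100


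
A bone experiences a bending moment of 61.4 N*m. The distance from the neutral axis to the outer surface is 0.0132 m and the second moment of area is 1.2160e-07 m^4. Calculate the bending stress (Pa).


sigma = M * c / I
sigma = 61.4 * 0.0132 / 1.2160e-07
M * c = 0.8105
sigma = 6.6651e+06


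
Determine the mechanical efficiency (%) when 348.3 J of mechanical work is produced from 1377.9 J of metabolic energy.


eta = (W_mech / E_meta) * 100
eta = (348.3 / 1377.9) * 100
ratio = 0.2528
eta = 25.2776


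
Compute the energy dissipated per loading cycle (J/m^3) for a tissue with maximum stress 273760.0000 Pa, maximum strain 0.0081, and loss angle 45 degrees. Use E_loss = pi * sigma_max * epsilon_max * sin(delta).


E_loss = pi * sigma_max * epsilon_max * sin(delta)
delta = 45 deg = 0.7854 rad
sin(delta) = 0.7071
E_loss = pi * 273760.0000 * 0.0081 * 0.7071
E_loss = 4925.9487


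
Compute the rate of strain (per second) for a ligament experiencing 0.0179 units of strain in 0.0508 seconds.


strain_rate = delta_strain / delta_t
strain_rate = 0.0179 / 0.0508
strain_rate = 0.3524


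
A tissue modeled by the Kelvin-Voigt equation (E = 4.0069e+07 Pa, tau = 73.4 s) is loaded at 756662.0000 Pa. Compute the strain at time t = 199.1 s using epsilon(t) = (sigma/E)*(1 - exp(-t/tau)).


epsilon(t) = (sigma/E) * (1 - exp(-t/tau))
sigma/E = 756662.0000 / 4.0069e+07 = 0.0189
exp(-t/tau) = exp(-199.1 / 73.4) = 0.0664
epsilon = 0.0189 * (1 - 0.0664)
epsilon = 0.0176


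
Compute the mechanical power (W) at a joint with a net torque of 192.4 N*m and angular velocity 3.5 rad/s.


P = M * omega
P = 192.4 * 3.5
P = 673.4000


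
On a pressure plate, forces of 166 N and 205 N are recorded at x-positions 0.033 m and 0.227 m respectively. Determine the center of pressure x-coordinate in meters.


COP_x = (F1*x1 + F2*x2) / (F1 + F2)
COP_x = (166*0.033 + 205*0.227) / (166 + 205)
Numerator = 52.0130
Denominator = 371
COP_x = 0.1402


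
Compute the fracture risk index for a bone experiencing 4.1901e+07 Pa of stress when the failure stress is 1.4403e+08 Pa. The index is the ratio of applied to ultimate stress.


FRI = applied / ultimate
FRI = 4.1901e+07 / 1.4403e+08
FRI = 0.2909


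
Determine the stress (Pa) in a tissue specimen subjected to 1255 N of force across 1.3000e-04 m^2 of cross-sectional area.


stress = F / A
stress = 1255 / 1.3000e-04
stress = 9.6538e+06


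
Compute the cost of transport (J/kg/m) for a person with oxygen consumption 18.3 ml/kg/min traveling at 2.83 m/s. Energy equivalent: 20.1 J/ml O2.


Power per kg = VO2 * 20.1 / 60
Power per kg = 18.3 * 20.1 / 60 = 6.1305 W/kg
Cost = power_per_kg / speed
Cost = 6.1305 / 2.83
Cost = 2.1663


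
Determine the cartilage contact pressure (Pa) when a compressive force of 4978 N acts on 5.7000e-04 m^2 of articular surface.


P = F / A
P = 4978 / 5.7000e-04
P = 8.7333e+06


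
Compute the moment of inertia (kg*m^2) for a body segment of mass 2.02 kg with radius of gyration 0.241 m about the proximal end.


I = m * k^2
I = 2.02 * 0.241^2
k^2 = 0.0581
I = 0.1173


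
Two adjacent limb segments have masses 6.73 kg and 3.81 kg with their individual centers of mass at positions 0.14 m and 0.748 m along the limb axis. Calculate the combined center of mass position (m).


COM = (m1*x1 + m2*x2) / (m1 + m2)
COM = (6.73*0.14 + 3.81*0.748) / (6.73 + 3.81)
Numerator = 3.7921
Denominator = 10.5400
COM = 0.3598


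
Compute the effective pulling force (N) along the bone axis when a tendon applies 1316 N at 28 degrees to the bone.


F_eff = F_tendon * cos(theta)
theta = 28 deg = 0.4887 rad
cos(theta) = 0.8829
F_eff = 1316 * 0.8829
F_eff = 1161.9590


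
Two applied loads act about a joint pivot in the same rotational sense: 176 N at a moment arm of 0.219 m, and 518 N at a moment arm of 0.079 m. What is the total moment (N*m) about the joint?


M = F1 * d1 + F2 * d2
M = 176 * 0.219 + 518 * 0.079
M = 38.5440 + 40.9220
M = 79.4660


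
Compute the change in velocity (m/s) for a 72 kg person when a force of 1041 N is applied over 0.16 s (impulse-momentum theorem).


J = F * dt = 1041 * 0.16 = 166.5600 N*s
delta_v = J / m
delta_v = 166.5600 / 72
delta_v = 2.3133


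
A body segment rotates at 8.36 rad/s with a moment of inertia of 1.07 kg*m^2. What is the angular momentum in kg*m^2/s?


L = I * omega
L = 1.07 * 8.36
L = 8.9452


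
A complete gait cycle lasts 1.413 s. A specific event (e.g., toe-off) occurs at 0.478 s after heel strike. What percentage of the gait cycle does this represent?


pct = (event_time / cycle_time) * 100
pct = (0.478 / 1.413) * 100
ratio = 0.3383
pct = 33.8287


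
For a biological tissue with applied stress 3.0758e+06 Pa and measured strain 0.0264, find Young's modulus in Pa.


E = stress / strain
E = 3.0758e+06 / 0.0264
E = 1.1651e+08


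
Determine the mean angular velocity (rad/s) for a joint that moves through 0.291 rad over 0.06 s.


omega = delta_theta / delta_t
omega = 0.291 / 0.06
omega = 4.8500


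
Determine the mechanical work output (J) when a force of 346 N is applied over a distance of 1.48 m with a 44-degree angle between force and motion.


W = F * d * cos(theta)
theta = 44 deg = 0.7679 rad
cos(theta) = 0.7193
W = 346 * 1.48 * 0.7193
W = 368.3595


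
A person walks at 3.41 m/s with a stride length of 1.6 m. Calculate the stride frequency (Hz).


f = v / stride_length
f = 3.41 / 1.6
f = 2.1313


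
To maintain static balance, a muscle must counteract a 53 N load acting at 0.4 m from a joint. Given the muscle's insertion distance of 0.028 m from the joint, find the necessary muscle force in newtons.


F_muscle = W * d_load / d_muscle
F_muscle = 53 * 0.4 / 0.028
Numerator = 21.2000
F_muscle = 757.1429


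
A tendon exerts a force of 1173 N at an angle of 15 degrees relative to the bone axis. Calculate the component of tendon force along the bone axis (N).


F_eff = F_tendon * cos(theta)
theta = 15 deg = 0.2618 rad
cos(theta) = 0.9659
F_eff = 1173 * 0.9659
F_eff = 1133.0310


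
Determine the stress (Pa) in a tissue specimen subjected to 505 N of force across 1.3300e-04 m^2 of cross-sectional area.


stress = F / A
stress = 505 / 1.3300e-04
stress = 3.7970e+06


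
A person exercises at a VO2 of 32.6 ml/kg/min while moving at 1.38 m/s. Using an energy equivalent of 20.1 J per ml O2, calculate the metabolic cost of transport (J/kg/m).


Power per kg = VO2 * 20.1 / 60
Power per kg = 32.6 * 20.1 / 60 = 10.9210 W/kg
Cost = power_per_kg / speed
Cost = 10.9210 / 1.38
Cost = 7.9138


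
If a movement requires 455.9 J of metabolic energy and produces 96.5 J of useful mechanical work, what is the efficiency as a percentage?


eta = (W_mech / E_meta) * 100
eta = (96.5 / 455.9) * 100
ratio = 0.2117
eta = 21.1669


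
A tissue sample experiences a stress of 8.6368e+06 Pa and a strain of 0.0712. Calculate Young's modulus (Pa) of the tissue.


E = stress / strain
E = 8.6368e+06 / 0.0712
E = 1.2130e+08


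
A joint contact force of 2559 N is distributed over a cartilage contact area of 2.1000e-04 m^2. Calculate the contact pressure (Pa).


P = F / A
P = 2559 / 2.1000e-04
P = 1.2186e+07


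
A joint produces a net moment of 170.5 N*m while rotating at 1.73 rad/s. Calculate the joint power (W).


P = M * omega
P = 170.5 * 1.73
P = 294.9650
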